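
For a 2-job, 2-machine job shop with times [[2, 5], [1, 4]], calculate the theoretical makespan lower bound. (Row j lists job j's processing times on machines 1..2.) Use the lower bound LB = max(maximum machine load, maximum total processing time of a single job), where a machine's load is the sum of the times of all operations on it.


Machine loads:
  Machine 1: 2 + 1 = 3
  Machine 2: 5 + 4 = 9
Max machine load = 9
Job totals:
  Job 1: 7
  Job 2: 5
Max job total = 7
Lower bound = max(9, 7) = 9

9


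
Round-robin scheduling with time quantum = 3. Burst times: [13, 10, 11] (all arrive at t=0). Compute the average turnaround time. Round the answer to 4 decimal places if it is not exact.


Time quantum = 3
Execution trace:
  J1 runs 3 units, time = 3
  J2 runs 3 units, time = 6
  J3 runs 3 units, time = 9
  J1 runs 3 units, time = 12
  J2 runs 3 units, time = 15
  J3 runs 3 units, time = 18
  J1 runs 3 units, time = 21
  J2 runs 3 units, time = 24
  J3 runs 3 units, time = 27
  J1 runs 3 units, time = 30
  J2 runs 1 units, time = 31
  J3 runs 2 units, time = 33
  J1 runs 1 units, time = 34
Finish times: [34, 31, 33]
Average turnaround = 98/3 = 32.6667

32.6667


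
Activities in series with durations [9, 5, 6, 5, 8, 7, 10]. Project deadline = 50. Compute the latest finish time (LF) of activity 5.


LF(activity 5) = deadline - sum of successor durations
Successors: activities 6 through 7 with durations [7, 10]
Sum of successor durations = 17
LF = 50 - 17 = 33

33


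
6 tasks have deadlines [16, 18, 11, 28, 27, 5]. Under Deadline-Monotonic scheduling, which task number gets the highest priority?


Sort tasks by relative deadline (ascending):
  Task 6: deadline = 5
  Task 3: deadline = 11
  Task 1: deadline = 16
  Task 2: deadline = 18
  Task 5: deadline = 27
  Task 4: deadline = 28
Priority order (highest first): [6, 3, 1, 2, 5, 4]
Highest priority task = 6

6


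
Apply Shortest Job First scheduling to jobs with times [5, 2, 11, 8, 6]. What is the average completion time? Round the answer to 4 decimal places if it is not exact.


SJF order (ascending): [2, 5, 6, 8, 11]
Completion times:
  Job 1: burst=2, C=2
  Job 2: burst=5, C=7
  Job 3: burst=6, C=13
  Job 4: burst=8, C=21
  Job 5: burst=11, C=32
Average completion = 75/5 = 15.0

15.0


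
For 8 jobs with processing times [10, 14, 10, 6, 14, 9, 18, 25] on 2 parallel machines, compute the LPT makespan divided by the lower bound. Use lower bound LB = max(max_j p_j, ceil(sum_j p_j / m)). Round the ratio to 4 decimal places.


LPT order: [25, 18, 14, 14, 10, 10, 9, 6]
Machine loads after assignment: [55, 51]
LPT makespan = 55
Lower bound = max(max_job, ceil(total/2)) = max(25, 53) = 53
Ratio = 55 / 53 = 1.0377

1.0377


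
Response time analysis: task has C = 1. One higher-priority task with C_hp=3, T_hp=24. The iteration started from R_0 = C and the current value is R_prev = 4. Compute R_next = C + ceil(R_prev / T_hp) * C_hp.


R_next = C + ceil(R_prev / T_hp) * C_hp
ceil(4 / 24) = ceil(0.1667) = 1
Interference = 1 * 3 = 3
R_next = 1 + 3 = 4
R_next = R_prev, so the iteration has converged (response time = 4).

4


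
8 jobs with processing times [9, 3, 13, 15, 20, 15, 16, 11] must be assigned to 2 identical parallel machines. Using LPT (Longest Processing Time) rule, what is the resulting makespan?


Sort jobs in decreasing order (LPT): [20, 16, 15, 15, 13, 11, 9, 3]
Assign each job to the least loaded machine:
  Machine 1: jobs [20, 15, 11, 3], load = 49
  Machine 2: jobs [16, 15, 13, 9], load = 53
Makespan = max load = 53

53


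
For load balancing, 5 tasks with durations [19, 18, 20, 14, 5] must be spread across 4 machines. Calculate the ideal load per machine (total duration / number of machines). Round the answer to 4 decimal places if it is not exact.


Total processing time = 19 + 18 + 20 + 14 + 5 = 76
Number of machines = 4
Ideal balanced load = 76 / 4 = 19.0

19.0


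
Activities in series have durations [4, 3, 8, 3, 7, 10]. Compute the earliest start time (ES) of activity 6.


Activity 6 starts after activities 1 through 5 complete.
Predecessor durations: [4, 3, 8, 3, 7]
ES = 4 + 3 + 8 + 3 + 7 = 25

25


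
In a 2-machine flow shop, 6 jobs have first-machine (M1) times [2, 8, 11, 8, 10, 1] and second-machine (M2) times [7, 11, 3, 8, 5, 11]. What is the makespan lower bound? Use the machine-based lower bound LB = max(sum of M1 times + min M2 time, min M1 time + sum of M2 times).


LB1 = sum(M1 times) + min(M2 times) = 40 + 3 = 43
LB2 = min(M1 times) + sum(M2 times) = 1 + 45 = 46
Lower bound = max(LB1, LB2) = max(43, 46) = 46

46


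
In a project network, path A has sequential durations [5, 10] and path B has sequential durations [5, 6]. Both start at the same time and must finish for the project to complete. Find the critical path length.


Path A total = 5 + 10 = 15
Path B total = 5 + 6 = 11
Critical path = longest path = max(15, 11) = 15

15


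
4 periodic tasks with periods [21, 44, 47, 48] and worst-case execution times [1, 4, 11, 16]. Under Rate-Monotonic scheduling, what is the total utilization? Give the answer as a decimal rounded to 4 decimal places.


Compute individual utilizations (exact fractions):
  Task 1: C/T = 1/21 (approx. 0.0476)
  Task 2: C/T = 4/44 = 1/11 (approx. 0.0909)
  Task 3: C/T = 11/47 (approx. 0.234)
  Task 4: C/T = 16/48 = 1/3 (approx. 0.3333)
Total utilization U = 1/21 + 1/11 + 11/47 + 1/3 = 7664/10857
Rounded to 4 decimal places: U = 0.7059
RM (Liu & Layland) bound for 4 tasks = 0.756828; compare with U = 7664/10857 (approx. 0.705904)
U <= bound, so schedulable by RM sufficient condition.

0.7059


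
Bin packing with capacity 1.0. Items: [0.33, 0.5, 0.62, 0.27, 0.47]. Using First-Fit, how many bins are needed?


Place items sequentially using First-Fit:
  Item 0.33 -> new Bin 1
  Item 0.5 -> Bin 1 (now 0.83)
  Item 0.62 -> new Bin 2
  Item 0.27 -> Bin 2 (now 0.89)
  Item 0.47 -> new Bin 3
Total bins used = 3

3


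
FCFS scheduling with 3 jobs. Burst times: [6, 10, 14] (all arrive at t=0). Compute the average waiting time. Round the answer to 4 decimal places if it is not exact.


FCFS order (as given): [6, 10, 14]
Waiting times:
  Job 1: wait = 0
  Job 2: wait = 6
  Job 3: wait = 16
Sum of waiting times = 22
Average waiting time = 22/3 = 7.3333

7.3333


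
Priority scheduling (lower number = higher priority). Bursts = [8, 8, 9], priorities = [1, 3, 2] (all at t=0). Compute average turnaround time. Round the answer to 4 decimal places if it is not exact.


Sort by priority (ascending = highest first):
Order: [(1, 8), (2, 9), (3, 8)]
Completion times:
  Priority 1, burst=8, C=8
  Priority 2, burst=9, C=17
  Priority 3, burst=8, C=25
Average turnaround = 50/3 = 16.6667

16.6667


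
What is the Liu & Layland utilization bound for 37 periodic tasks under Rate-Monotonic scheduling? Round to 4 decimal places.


Compute 2^(1/37) = 1.0189102844
Subtract 1: 1.0189102844 - 1 = 0.0189102844
Multiply by n: 37 * 0.0189102844 = 0.6996805228
Round to 4 dp: 0.6997

0.6997


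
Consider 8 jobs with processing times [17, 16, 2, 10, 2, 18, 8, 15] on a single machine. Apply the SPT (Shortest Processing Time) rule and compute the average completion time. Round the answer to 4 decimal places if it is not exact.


Sort jobs by processing time (SPT order): [2, 2, 8, 10, 15, 16, 17, 18]
Compute completion times sequentially:
  Job 1: processing = 2, completes at 2
  Job 2: processing = 2, completes at 4
  Job 3: processing = 8, completes at 12
  Job 4: processing = 10, completes at 22
  Job 5: processing = 15, completes at 37
  Job 6: processing = 16, completes at 53
  Job 7: processing = 17, completes at 70
  Job 8: processing = 18, completes at 88
Sum of completion times = 288
Average completion time = 288/8 = 36.0

36.0


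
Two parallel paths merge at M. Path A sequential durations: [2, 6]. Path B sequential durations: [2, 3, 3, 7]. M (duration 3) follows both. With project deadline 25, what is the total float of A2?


Forward pass: ES(A2) = sum of predecessors on chain A = 2
EF = ES + duration = 2 + 6 = 8
Backward pass: LF(M) = deadline = 25; LS(M) = 25 - 3 = 22
LF(A2) = LS(M) - sum(successors on chain A) = 22 - 0 = 22
LS = LF - duration = 22 - 6 = 16
Total float = LS - ES = 16 - 2 = 14

14


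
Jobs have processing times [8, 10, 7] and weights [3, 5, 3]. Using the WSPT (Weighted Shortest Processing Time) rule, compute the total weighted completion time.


Compute p/w ratios and sort ascending (WSPT): [(10, 5), (7, 3), (8, 3)]
Compute weighted completion times:
  Job (p=10,w=5): C=10, w*C=5*10=50
  Job (p=7,w=3): C=17, w*C=3*17=51
  Job (p=8,w=3): C=25, w*C=3*25=75
Total weighted completion time = 176

176


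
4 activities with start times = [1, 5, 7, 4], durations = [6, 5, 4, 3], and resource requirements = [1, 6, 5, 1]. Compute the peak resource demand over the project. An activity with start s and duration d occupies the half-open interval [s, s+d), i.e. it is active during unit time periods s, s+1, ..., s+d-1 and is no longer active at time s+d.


Each activity i is active on [start_i, start_i + duration_i).
Compute total resource usage per time slot:
  t=0: active resources = [], total = 0
  t=1: active resources = [1], total = 1
  t=2: active resources = [1], total = 1
  t=3: active resources = [1], total = 1
  t=4: active resources = [1, 1], total = 2
  t=5: active resources = [1, 6, 1], total = 8
  t=6: active resources = [1, 6, 1], total = 8
  t=7: active resources = [6, 5], total = 11
  t=8: active resources = [6, 5], total = 11
  t=9: active resources = [6, 5], total = 11
  t=10: active resources = [5], total = 5
Peak resource demand = 11

11


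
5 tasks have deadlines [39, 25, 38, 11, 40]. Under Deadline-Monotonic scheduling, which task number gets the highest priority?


Sort tasks by relative deadline (ascending):
  Task 4: deadline = 11
  Task 2: deadline = 25
  Task 3: deadline = 38
  Task 1: deadline = 39
  Task 5: deadline = 40
Priority order (highest first): [4, 2, 3, 1, 5]
Highest priority task = 4

4


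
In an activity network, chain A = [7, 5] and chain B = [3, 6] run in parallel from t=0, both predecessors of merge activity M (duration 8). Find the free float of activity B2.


ES(B2) = sum of predecessors on chain B = 3
EF(B2) = ES + duration = 3 + 6 = 9
Successor of B2 is M. ES(M) = max(sum(A), sum(B)) = max(12, 9) = 12
Free float = ES(successor) - EF(current) = 12 - 9 = 3

3


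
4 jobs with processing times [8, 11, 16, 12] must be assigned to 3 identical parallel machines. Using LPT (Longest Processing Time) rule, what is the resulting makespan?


Sort jobs in decreasing order (LPT): [16, 12, 11, 8]
Assign each job to the least loaded machine:
  Machine 1: jobs [16], load = 16
  Machine 2: jobs [12], load = 12
  Machine 3: jobs [11, 8], load = 19
Makespan = max load = 19

19


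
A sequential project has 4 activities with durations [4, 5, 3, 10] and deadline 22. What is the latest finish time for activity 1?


LF(activity 1) = deadline - sum of successor durations
Successors: activities 2 through 4 with durations [5, 3, 10]
Sum of successor durations = 18
LF = 22 - 18 = 4

4


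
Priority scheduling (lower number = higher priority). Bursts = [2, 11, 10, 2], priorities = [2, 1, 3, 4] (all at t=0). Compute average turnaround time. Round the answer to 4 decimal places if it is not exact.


Sort by priority (ascending = highest first):
Order: [(1, 11), (2, 2), (3, 10), (4, 2)]
Completion times:
  Priority 1, burst=11, C=11
  Priority 2, burst=2, C=13
  Priority 3, burst=10, C=23
  Priority 4, burst=2, C=25
Average turnaround = 72/4 = 18.0

18.0


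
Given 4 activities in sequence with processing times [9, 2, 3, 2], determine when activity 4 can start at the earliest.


Activity 4 starts after activities 1 through 3 complete.
Predecessor durations: [9, 2, 3]
ES = 9 + 2 + 3 = 14

14


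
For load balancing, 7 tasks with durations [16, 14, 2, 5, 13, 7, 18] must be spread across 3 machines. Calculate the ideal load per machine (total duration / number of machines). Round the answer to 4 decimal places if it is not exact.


Total processing time = 16 + 14 + 2 + 5 + 13 + 7 + 18 = 75
Number of machines = 3
Ideal balanced load = 75 / 3 = 25.0

25.0


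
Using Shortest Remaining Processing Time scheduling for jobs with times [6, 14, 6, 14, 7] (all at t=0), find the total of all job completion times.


Since all jobs arrive at t=0, SRPT equals SPT ordering.
SPT order: [6, 6, 7, 14, 14]
Completion times:
  Job 1: p=6, C=6
  Job 2: p=6, C=12
  Job 3: p=7, C=19
  Job 4: p=14, C=33
  Job 5: p=14, C=47
Total completion time = 6 + 12 + 19 + 33 + 47 = 117

117


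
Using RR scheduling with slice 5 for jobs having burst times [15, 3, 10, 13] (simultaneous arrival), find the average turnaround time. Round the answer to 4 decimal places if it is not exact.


Time quantum = 5
Execution trace:
  J1 runs 5 units, time = 5
  J2 runs 3 units, time = 8
  J3 runs 5 units, time = 13
  J4 runs 5 units, time = 18
  J1 runs 5 units, time = 23
  J3 runs 5 units, time = 28
  J4 runs 5 units, time = 33
  J1 runs 5 units, time = 38
  J4 runs 3 units, time = 41
Finish times: [38, 8, 28, 41]
Average turnaround = 115/4 = 28.75

28.75


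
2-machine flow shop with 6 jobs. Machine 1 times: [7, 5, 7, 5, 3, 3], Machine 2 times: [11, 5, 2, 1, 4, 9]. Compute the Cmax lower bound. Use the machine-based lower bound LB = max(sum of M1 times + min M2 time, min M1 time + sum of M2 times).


LB1 = sum(M1 times) + min(M2 times) = 30 + 1 = 31
LB2 = min(M1 times) + sum(M2 times) = 3 + 32 = 35
Lower bound = max(LB1, LB2) = max(31, 35) = 35

35


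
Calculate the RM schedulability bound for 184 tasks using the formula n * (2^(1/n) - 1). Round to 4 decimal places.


Compute 2^(1/184) = 1.0037742087
Subtract 1: 1.0037742087 - 1 = 0.0037742087
Multiply by n: 184 * 0.0037742087 = 0.6944544008
Round to 4 dp: 0.6945

0.6945


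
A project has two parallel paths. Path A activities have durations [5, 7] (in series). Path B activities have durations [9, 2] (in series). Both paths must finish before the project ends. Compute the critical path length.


Path A total = 5 + 7 = 12
Path B total = 9 + 2 = 11
Critical path = longest path = max(12, 11) = 12

12


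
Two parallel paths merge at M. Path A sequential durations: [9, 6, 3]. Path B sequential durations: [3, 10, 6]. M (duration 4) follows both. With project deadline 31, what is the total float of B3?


Forward pass: ES(B3) = sum of predecessors on chain B = 13
EF = ES + duration = 13 + 6 = 19
Backward pass: LF(M) = deadline = 31; LS(M) = 31 - 4 = 27
LF(B3) = LS(M) - sum(successors on chain B) = 27 - 0 = 27
LS = LF - duration = 27 - 6 = 21
Total float = LS - ES = 21 - 13 = 8

8


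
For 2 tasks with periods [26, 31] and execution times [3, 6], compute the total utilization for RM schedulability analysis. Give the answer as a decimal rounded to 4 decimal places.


Compute individual utilizations (exact fractions):
  Task 1: C/T = 3/26 (approx. 0.1154)
  Task 2: C/T = 6/31 (approx. 0.1935)
Total utilization U = 3/26 + 6/31 = 249/806
Rounded to 4 decimal places: U = 0.3089
RM (Liu & Layland) bound for 2 tasks = 0.828427; compare with U = 249/806 (approx. 0.308933)
U <= bound, so schedulable by RM sufficient condition.

0.3089


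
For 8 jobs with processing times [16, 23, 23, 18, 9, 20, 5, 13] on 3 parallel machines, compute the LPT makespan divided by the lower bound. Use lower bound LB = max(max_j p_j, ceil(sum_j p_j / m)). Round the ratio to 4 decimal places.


LPT order: [23, 23, 20, 18, 16, 13, 9, 5]
Machine loads after assignment: [39, 45, 43]
LPT makespan = 45
Lower bound = max(max_job, ceil(total/3)) = max(23, 43) = 43
Ratio = 45 / 43 = 1.0465

1.0465


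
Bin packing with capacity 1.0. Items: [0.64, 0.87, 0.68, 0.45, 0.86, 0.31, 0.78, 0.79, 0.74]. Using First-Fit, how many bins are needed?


Place items sequentially using First-Fit:
  Item 0.64 -> new Bin 1
  Item 0.87 -> new Bin 2
  Item 0.68 -> new Bin 3
  Item 0.45 -> new Bin 4
  Item 0.86 -> new Bin 5
  Item 0.31 -> Bin 1 (now 0.95)
  Item 0.78 -> new Bin 6
  Item 0.79 -> new Bin 7
  Item 0.74 -> new Bin 8
Total bins used = 8

8


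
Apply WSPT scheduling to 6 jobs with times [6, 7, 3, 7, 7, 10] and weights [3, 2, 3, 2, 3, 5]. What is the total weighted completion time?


Compute p/w ratios and sort ascending (WSPT): [(3, 3), (6, 3), (10, 5), (7, 3), (7, 2), (7, 2)]
Compute weighted completion times:
  Job (p=3,w=3): C=3, w*C=3*3=9
  Job (p=6,w=3): C=9, w*C=3*9=27
  Job (p=10,w=5): C=19, w*C=5*19=95
  Job (p=7,w=3): C=26, w*C=3*26=78
  Job (p=7,w=2): C=33, w*C=2*33=66
  Job (p=7,w=2): C=40, w*C=2*40=80
Total weighted completion time = 355

355


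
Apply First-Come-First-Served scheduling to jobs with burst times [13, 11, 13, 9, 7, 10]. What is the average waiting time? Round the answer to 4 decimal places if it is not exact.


FCFS order (as given): [13, 11, 13, 9, 7, 10]
Waiting times:
  Job 1: wait = 0
  Job 2: wait = 13
  Job 3: wait = 24
  Job 4: wait = 37
  Job 5: wait = 46
  Job 6: wait = 53
Sum of waiting times = 173
Average waiting time = 173/6 = 28.8333

28.8333


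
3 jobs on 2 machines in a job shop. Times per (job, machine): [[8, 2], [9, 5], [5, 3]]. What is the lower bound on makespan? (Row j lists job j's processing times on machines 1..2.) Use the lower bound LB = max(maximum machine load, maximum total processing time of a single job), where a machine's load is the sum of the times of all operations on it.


Machine loads:
  Machine 1: 8 + 9 + 5 = 22
  Machine 2: 2 + 5 + 3 = 10
Max machine load = 22
Job totals:
  Job 1: 10
  Job 2: 14
  Job 3: 8
Max job total = 14
Lower bound = max(22, 14) = 22

22


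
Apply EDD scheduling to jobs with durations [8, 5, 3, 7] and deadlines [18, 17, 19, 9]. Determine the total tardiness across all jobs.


Sort by due date (EDD order): [(7, 9), (5, 17), (8, 18), (3, 19)]
Compute completion times and tardiness:
  Job 1: p=7, d=9, C=7, tardiness=max(0,7-9)=0
  Job 2: p=5, d=17, C=12, tardiness=max(0,12-17)=0
  Job 3: p=8, d=18, C=20, tardiness=max(0,20-18)=2
  Job 4: p=3, d=19, C=23, tardiness=max(0,23-19)=4
Total tardiness = 6

6


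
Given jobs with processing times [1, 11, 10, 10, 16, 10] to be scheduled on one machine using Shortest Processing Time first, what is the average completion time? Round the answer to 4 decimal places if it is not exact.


Sort jobs by processing time (SPT order): [1, 10, 10, 10, 11, 16]
Compute completion times sequentially:
  Job 1: processing = 1, completes at 1
  Job 2: processing = 10, completes at 11
  Job 3: processing = 10, completes at 21
  Job 4: processing = 10, completes at 31
  Job 5: processing = 11, completes at 42
  Job 6: processing = 16, completes at 58
Sum of completion times = 164
Average completion time = 164/6 = 27.3333

27.3333


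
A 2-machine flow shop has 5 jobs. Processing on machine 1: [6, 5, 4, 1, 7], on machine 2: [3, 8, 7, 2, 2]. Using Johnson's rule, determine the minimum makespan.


Apply Johnson's rule:
  Group 1 (a <= b): [(4, 1, 2), (3, 4, 7), (2, 5, 8)]
  Group 2 (a > b): [(1, 6, 3), (5, 7, 2)]
Optimal job order: [4, 3, 2, 1, 5]
Schedule:
  Job 4: M1 done at 1, M2 done at 3
  Job 3: M1 done at 5, M2 done at 12
  Job 2: M1 done at 10, M2 done at 20
  Job 1: M1 done at 16, M2 done at 23
  Job 5: M1 done at 23, M2 done at 25
Makespan = 25

25


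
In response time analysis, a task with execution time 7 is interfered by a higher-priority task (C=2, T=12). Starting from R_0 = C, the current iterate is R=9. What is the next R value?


R_next = C + ceil(R_prev / T_hp) * C_hp
ceil(9 / 12) = ceil(0.75) = 1
Interference = 1 * 2 = 2
R_next = 7 + 2 = 9
R_next = R_prev, so the iteration has converged (response time = 9).

9


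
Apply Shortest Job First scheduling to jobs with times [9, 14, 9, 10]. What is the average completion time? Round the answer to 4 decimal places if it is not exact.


SJF order (ascending): [9, 9, 10, 14]
Completion times:
  Job 1: burst=9, C=9
  Job 2: burst=9, C=18
  Job 3: burst=10, C=28
  Job 4: burst=14, C=42
Average completion = 97/4 = 24.25

24.25


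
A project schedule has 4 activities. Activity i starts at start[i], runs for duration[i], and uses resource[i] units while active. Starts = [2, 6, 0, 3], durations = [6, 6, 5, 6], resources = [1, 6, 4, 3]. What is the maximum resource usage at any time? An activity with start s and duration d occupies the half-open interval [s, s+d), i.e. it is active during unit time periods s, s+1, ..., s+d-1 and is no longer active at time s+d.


Each activity i is active on [start_i, start_i + duration_i).
Compute total resource usage per time slot:
  t=0: active resources = [4], total = 4
  t=1: active resources = [4], total = 4
  t=2: active resources = [1, 4], total = 5
  t=3: active resources = [1, 4, 3], total = 8
  t=4: active resources = [1, 4, 3], total = 8
  t=5: active resources = [1, 3], total = 4
  t=6: active resources = [1, 6, 3], total = 10
  t=7: active resources = [1, 6, 3], total = 10
  t=8: active resources = [6, 3], total = 9
  t=9: active resources = [6], total = 6
  t=10: active resources = [6], total = 6
  t=11: active resources = [6], total = 6
Peak resource demand = 10

10


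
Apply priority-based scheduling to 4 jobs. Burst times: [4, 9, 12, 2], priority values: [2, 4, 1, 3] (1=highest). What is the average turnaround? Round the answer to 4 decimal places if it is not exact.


Sort by priority (ascending = highest first):
Order: [(1, 12), (2, 4), (3, 2), (4, 9)]
Completion times:
  Priority 1, burst=12, C=12
  Priority 2, burst=4, C=16
  Priority 3, burst=2, C=18
  Priority 4, burst=9, C=27
Average turnaround = 73/4 = 18.25

18.25


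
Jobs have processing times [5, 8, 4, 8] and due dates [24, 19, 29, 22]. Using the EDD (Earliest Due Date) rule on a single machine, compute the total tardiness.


Sort by due date (EDD order): [(8, 19), (8, 22), (5, 24), (4, 29)]
Compute completion times and tardiness:
  Job 1: p=8, d=19, C=8, tardiness=max(0,8-19)=0
  Job 2: p=8, d=22, C=16, tardiness=max(0,16-22)=0
  Job 3: p=5, d=24, C=21, tardiness=max(0,21-24)=0
  Job 4: p=4, d=29, C=25, tardiness=max(0,25-29)=0
Total tardiness = 0

0


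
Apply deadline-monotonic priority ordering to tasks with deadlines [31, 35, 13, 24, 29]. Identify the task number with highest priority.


Sort tasks by relative deadline (ascending):
  Task 3: deadline = 13
  Task 4: deadline = 24
  Task 5: deadline = 29
  Task 1: deadline = 31
  Task 2: deadline = 35
Priority order (highest first): [3, 4, 5, 1, 2]
Highest priority task = 3

3


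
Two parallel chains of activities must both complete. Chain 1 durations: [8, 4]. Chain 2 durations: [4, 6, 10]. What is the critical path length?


Path A total = 8 + 4 = 12
Path B total = 4 + 6 + 10 = 20
Critical path = longest path = max(12, 20) = 20

20


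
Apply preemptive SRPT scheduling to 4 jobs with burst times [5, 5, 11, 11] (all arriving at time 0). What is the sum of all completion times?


Since all jobs arrive at t=0, SRPT equals SPT ordering.
SPT order: [5, 5, 11, 11]
Completion times:
  Job 1: p=5, C=5
  Job 2: p=5, C=10
  Job 3: p=11, C=21
  Job 4: p=11, C=32
Total completion time = 5 + 10 + 21 + 32 = 68

68


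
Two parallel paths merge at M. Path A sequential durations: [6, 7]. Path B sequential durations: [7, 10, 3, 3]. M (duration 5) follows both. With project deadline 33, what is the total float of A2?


Forward pass: ES(A2) = sum of predecessors on chain A = 6
EF = ES + duration = 6 + 7 = 13
Backward pass: LF(M) = deadline = 33; LS(M) = 33 - 5 = 28
LF(A2) = LS(M) - sum(successors on chain A) = 28 - 0 = 28
LS = LF - duration = 28 - 7 = 21
Total float = LS - ES = 21 - 6 = 15

15


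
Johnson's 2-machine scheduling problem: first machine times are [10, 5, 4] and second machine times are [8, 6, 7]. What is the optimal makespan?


Apply Johnson's rule:
  Group 1 (a <= b): [(3, 4, 7), (2, 5, 6)]
  Group 2 (a > b): [(1, 10, 8)]
Optimal job order: [3, 2, 1]
Schedule:
  Job 3: M1 done at 4, M2 done at 11
  Job 2: M1 done at 9, M2 done at 17
  Job 1: M1 done at 19, M2 done at 27
Makespan = 27

27


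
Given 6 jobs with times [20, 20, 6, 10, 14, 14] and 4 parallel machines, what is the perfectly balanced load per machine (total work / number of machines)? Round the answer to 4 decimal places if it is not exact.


Total processing time = 20 + 20 + 6 + 10 + 14 + 14 = 84
Number of machines = 4
Ideal balanced load = 84 / 4 = 21.0

21.0


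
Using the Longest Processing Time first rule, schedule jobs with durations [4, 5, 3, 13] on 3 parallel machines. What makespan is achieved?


Sort jobs in decreasing order (LPT): [13, 5, 4, 3]
Assign each job to the least loaded machine:
  Machine 1: jobs [13], load = 13
  Machine 2: jobs [5], load = 5
  Machine 3: jobs [4, 3], load = 7
Makespan = max load = 13

13


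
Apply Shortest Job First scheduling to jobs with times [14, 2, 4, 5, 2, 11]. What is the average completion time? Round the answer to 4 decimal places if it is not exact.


SJF order (ascending): [2, 2, 4, 5, 11, 14]
Completion times:
  Job 1: burst=2, C=2
  Job 2: burst=2, C=4
  Job 3: burst=4, C=8
  Job 4: burst=5, C=13
  Job 5: burst=11, C=24
  Job 6: burst=14, C=38
Average completion = 89/6 = 14.8333

14.8333


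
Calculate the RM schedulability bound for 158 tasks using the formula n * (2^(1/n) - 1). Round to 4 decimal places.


Compute 2^(1/158) = 1.0043966445
Subtract 1: 1.0043966445 - 1 = 0.0043966445
Multiply by n: 158 * 0.0043966445 = 0.6946698310
Round to 4 dp: 0.6947

0.6947


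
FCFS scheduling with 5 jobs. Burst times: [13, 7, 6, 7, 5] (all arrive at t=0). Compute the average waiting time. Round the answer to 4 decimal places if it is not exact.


FCFS order (as given): [13, 7, 6, 7, 5]
Waiting times:
  Job 1: wait = 0
  Job 2: wait = 13
  Job 3: wait = 20
  Job 4: wait = 26
  Job 5: wait = 33
Sum of waiting times = 92
Average waiting time = 92/5 = 18.4

18.4


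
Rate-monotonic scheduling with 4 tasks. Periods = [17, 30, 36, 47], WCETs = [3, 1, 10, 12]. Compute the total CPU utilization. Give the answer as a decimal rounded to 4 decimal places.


Compute individual utilizations (exact fractions):
  Task 1: C/T = 3/17 (approx. 0.1765)
  Task 2: C/T = 1/30 (approx. 0.0333)
  Task 3: C/T = 10/36 = 5/18 (approx. 0.2778)
  Task 4: C/T = 12/47 (approx. 0.2553)
Total utilization U = 3/17 + 1/30 + 5/18 + 12/47 = 26711/35955
Rounded to 4 decimal places: U = 0.7429
RM (Liu & Layland) bound for 4 tasks = 0.756828; compare with U = 26711/35955 (approx. 0.742901)
U <= bound, so schedulable by RM sufficient condition.

0.7429


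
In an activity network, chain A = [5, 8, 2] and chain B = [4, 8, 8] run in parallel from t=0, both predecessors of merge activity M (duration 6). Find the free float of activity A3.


ES(A3) = sum of predecessors on chain A = 13
EF(A3) = ES + duration = 13 + 2 = 15
Successor of A3 is M. ES(M) = max(sum(A), sum(B)) = max(15, 20) = 20
Free float = ES(successor) - EF(current) = 20 - 15 = 5

5


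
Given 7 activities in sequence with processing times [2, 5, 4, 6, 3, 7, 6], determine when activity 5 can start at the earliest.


Activity 5 starts after activities 1 through 4 complete.
Predecessor durations: [2, 5, 4, 6]
ES = 2 + 5 + 4 + 6 = 17

17


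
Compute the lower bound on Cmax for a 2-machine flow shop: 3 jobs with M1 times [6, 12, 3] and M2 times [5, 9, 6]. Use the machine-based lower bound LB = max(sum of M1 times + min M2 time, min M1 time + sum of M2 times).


LB1 = sum(M1 times) + min(M2 times) = 21 + 5 = 26
LB2 = min(M1 times) + sum(M2 times) = 3 + 20 = 23
Lower bound = max(LB1, LB2) = max(26, 23) = 26

26


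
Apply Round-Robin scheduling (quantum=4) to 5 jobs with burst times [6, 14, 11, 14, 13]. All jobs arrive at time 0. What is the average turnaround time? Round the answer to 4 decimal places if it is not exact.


Time quantum = 4
Execution trace:
  J1 runs 4 units, time = 4
  J2 runs 4 units, time = 8
  J3 runs 4 units, time = 12
  J4 runs 4 units, time = 16
  J5 runs 4 units, time = 20
  J1 runs 2 units, time = 22
  J2 runs 4 units, time = 26
  J3 runs 4 units, time = 30
  J4 runs 4 units, time = 34
  J5 runs 4 units, time = 38
  J2 runs 4 units, time = 42
  J3 runs 3 units, time = 45
  J4 runs 4 units, time = 49
  J5 runs 4 units, time = 53
  J2 runs 2 units, time = 55
  J4 runs 2 units, time = 57
  J5 runs 1 units, time = 58
Finish times: [22, 55, 45, 57, 58]
Average turnaround = 237/5 = 47.4

47.4


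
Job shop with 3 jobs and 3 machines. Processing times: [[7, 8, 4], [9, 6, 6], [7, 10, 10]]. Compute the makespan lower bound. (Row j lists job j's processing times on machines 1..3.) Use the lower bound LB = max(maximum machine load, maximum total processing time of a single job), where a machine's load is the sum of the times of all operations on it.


Machine loads:
  Machine 1: 7 + 9 + 7 = 23
  Machine 2: 8 + 6 + 10 = 24
  Machine 3: 4 + 6 + 10 = 20
Max machine load = 24
Job totals:
  Job 1: 19
  Job 2: 21
  Job 3: 27
Max job total = 27
Lower bound = max(24, 27) = 27

27


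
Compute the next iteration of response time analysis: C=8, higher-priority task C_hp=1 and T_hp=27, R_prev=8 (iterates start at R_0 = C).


R_next = C + ceil(R_prev / T_hp) * C_hp
ceil(8 / 27) = ceil(0.2963) = 1
Interference = 1 * 1 = 1
R_next = 8 + 1 = 9

9


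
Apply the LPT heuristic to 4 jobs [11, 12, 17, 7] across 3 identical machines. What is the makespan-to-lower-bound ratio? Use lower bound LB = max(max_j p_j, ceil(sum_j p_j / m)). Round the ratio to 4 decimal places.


LPT order: [17, 12, 11, 7]
Machine loads after assignment: [17, 12, 18]
LPT makespan = 18
Lower bound = max(max_job, ceil(total/3)) = max(17, 16) = 17
Ratio = 18 / 17 = 1.0588

1.0588


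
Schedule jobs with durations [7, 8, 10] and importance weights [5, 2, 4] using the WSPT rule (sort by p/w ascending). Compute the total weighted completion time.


Compute p/w ratios and sort ascending (WSPT): [(7, 5), (10, 4), (8, 2)]
Compute weighted completion times:
  Job (p=7,w=5): C=7, w*C=5*7=35
  Job (p=10,w=4): C=17, w*C=4*17=68
  Job (p=8,w=2): C=25, w*C=2*25=50
Total weighted completion time = 153

153


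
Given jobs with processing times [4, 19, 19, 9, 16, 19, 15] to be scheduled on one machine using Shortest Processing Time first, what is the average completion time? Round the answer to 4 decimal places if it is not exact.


Sort jobs by processing time (SPT order): [4, 9, 15, 16, 19, 19, 19]
Compute completion times sequentially:
  Job 1: processing = 4, completes at 4
  Job 2: processing = 9, completes at 13
  Job 3: processing = 15, completes at 28
  Job 4: processing = 16, completes at 44
  Job 5: processing = 19, completes at 63
  Job 6: processing = 19, completes at 82
  Job 7: processing = 19, completes at 101
Sum of completion times = 335
Average completion time = 335/7 = 47.8571

47.8571


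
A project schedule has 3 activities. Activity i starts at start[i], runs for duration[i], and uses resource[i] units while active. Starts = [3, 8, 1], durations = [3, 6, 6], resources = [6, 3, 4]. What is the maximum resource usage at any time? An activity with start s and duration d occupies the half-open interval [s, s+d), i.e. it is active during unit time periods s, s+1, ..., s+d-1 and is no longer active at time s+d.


Each activity i is active on [start_i, start_i + duration_i).
Compute total resource usage per time slot:
  t=0: active resources = [], total = 0
  t=1: active resources = [4], total = 4
  t=2: active resources = [4], total = 4
  t=3: active resources = [6, 4], total = 10
  t=4: active resources = [6, 4], total = 10
  t=5: active resources = [6, 4], total = 10
  t=6: active resources = [4], total = 4
  t=7: active resources = [], total = 0
  t=8: active resources = [3], total = 3
  t=9: active resources = [3], total = 3
  t=10: active resources = [3], total = 3
  t=11: active resources = [3], total = 3
  t=12: active resources = [3], total = 3
  t=13: active resources = [3], total = 3
Peak resource demand = 10

10


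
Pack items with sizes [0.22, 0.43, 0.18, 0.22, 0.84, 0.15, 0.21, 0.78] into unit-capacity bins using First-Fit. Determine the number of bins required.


Place items sequentially using First-Fit:
  Item 0.22 -> new Bin 1
  Item 0.43 -> Bin 1 (now 0.65)
  Item 0.18 -> Bin 1 (now 0.83)
  Item 0.22 -> new Bin 2
  Item 0.84 -> new Bin 3
  Item 0.15 -> Bin 1 (now 0.98)
  Item 0.21 -> Bin 2 (now 0.43)
  Item 0.78 -> new Bin 4
Total bins used = 4

4


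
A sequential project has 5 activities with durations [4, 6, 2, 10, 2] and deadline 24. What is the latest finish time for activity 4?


LF(activity 4) = deadline - sum of successor durations
Successors: activities 5 through 5 with durations [2]
Sum of successor durations = 2
LF = 24 - 2 = 22

22


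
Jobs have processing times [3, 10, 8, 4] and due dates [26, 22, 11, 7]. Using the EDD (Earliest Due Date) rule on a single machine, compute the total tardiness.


Sort by due date (EDD order): [(4, 7), (8, 11), (10, 22), (3, 26)]
Compute completion times and tardiness:
  Job 1: p=4, d=7, C=4, tardiness=max(0,4-7)=0
  Job 2: p=8, d=11, C=12, tardiness=max(0,12-11)=1
  Job 3: p=10, d=22, C=22, tardiness=max(0,22-22)=0
  Job 4: p=3, d=26, C=25, tardiness=max(0,25-26)=0
Total tardiness = 1

1


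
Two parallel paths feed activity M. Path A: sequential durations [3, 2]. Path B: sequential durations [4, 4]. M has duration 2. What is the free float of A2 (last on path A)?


ES(A2) = sum of predecessors on chain A = 3
EF(A2) = ES + duration = 3 + 2 = 5
Successor of A2 is M. ES(M) = max(sum(A), sum(B)) = max(5, 8) = 8
Free float = ES(successor) - EF(current) = 8 - 5 = 3

3


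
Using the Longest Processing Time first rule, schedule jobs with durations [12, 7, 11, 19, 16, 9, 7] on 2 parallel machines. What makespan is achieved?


Sort jobs in decreasing order (LPT): [19, 16, 12, 11, 9, 7, 7]
Assign each job to the least loaded machine:
  Machine 1: jobs [19, 11, 7, 7], load = 44
  Machine 2: jobs [16, 12, 9], load = 37
Makespan = max load = 44

44


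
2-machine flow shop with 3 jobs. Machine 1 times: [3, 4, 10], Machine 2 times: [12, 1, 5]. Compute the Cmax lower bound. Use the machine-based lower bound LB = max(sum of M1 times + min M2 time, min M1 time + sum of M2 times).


LB1 = sum(M1 times) + min(M2 times) = 17 + 1 = 18
LB2 = min(M1 times) + sum(M2 times) = 3 + 18 = 21
Lower bound = max(LB1, LB2) = max(18, 21) = 21

21


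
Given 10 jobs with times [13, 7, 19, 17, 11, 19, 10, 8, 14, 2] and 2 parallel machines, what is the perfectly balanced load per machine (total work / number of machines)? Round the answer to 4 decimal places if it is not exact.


Total processing time = 13 + 7 + 19 + 17 + 11 + 19 + 10 + 8 + 14 + 2 = 120
Number of machines = 2
Ideal balanced load = 120 / 2 = 60.0

60.0


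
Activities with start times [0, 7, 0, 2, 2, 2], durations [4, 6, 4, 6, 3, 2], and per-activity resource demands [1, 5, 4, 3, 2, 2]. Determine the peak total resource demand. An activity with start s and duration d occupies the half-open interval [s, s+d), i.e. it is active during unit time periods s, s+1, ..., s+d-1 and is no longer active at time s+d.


Each activity i is active on [start_i, start_i + duration_i).
Compute total resource usage per time slot:
  t=0: active resources = [1, 4], total = 5
  t=1: active resources = [1, 4], total = 5
  t=2: active resources = [1, 4, 3, 2, 2], total = 12
  t=3: active resources = [1, 4, 3, 2, 2], total = 12
  t=4: active resources = [3, 2], total = 5
  t=5: active resources = [3], total = 3
  t=6: active resources = [3], total = 3
  t=7: active resources = [5, 3], total = 8
  t=8: active resources = [5], total = 5
  t=9: active resources = [5], total = 5
  t=10: active resources = [5], total = 5
  t=11: active resources = [5], total = 5
  t=12: active resources = [5], total = 5
Peak resource demand = 12

12


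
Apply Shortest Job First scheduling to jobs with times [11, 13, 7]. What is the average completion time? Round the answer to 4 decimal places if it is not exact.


SJF order (ascending): [7, 11, 13]
Completion times:
  Job 1: burst=7, C=7
  Job 2: burst=11, C=18
  Job 3: burst=13, C=31
Average completion = 56/3 = 18.6667

18.6667


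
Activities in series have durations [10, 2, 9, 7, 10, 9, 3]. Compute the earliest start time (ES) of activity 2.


Activity 2 starts after activities 1 through 1 complete.
Predecessor durations: [10]
ES = 10 = 10

10


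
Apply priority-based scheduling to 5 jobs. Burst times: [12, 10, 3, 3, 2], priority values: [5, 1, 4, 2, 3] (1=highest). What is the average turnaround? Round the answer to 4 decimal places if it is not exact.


Sort by priority (ascending = highest first):
Order: [(1, 10), (2, 3), (3, 2), (4, 3), (5, 12)]
Completion times:
  Priority 1, burst=10, C=10
  Priority 2, burst=3, C=13
  Priority 3, burst=2, C=15
  Priority 4, burst=3, C=18
  Priority 5, burst=12, C=30
Average turnaround = 86/5 = 17.2

17.2


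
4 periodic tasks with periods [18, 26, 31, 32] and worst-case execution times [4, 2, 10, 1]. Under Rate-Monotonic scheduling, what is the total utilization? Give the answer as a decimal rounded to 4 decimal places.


Compute individual utilizations (exact fractions):
  Task 1: C/T = 4/18 = 2/9 (approx. 0.2222)
  Task 2: C/T = 2/26 = 1/13 (approx. 0.0769)
  Task 3: C/T = 10/31 (approx. 0.3226)
  Task 4: C/T = 1/32 (approx. 0.0313)
Total utilization U = 2/9 + 1/13 + 10/31 + 1/32 = 75787/116064
Rounded to 4 decimal places: U = 0.6530
RM (Liu & Layland) bound for 4 tasks = 0.756828; compare with U = 75787/116064 (approx. 0.652976)
U <= bound, so schedulable by RM sufficient condition.

0.6530


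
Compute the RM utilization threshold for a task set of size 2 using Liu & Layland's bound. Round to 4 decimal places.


Compute 2^(1/2) = 1.4142135624
Subtract 1: 1.4142135624 - 1 = 0.4142135624
Multiply by n: 2 * 0.4142135624 = 0.8284271248
Round to 4 dp: 0.8284

0.8284


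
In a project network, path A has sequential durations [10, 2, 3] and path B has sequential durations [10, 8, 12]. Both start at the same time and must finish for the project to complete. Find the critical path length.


Path A total = 10 + 2 + 3 = 15
Path B total = 10 + 8 + 12 = 30
Critical path = longest path = max(15, 30) = 30

30


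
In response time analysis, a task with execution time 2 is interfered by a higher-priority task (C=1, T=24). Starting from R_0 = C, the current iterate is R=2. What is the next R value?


R_next = C + ceil(R_prev / T_hp) * C_hp
ceil(2 / 24) = ceil(0.0833) = 1
Interference = 1 * 1 = 1
R_next = 2 + 1 = 3

3


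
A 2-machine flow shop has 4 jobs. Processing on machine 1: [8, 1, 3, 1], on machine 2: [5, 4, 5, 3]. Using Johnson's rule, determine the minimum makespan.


Apply Johnson's rule:
  Group 1 (a <= b): [(2, 1, 4), (4, 1, 3), (3, 3, 5)]
  Group 2 (a > b): [(1, 8, 5)]
Optimal job order: [2, 4, 3, 1]
Schedule:
  Job 2: M1 done at 1, M2 done at 5
  Job 4: M1 done at 2, M2 done at 8
  Job 3: M1 done at 5, M2 done at 13
  Job 1: M1 done at 13, M2 done at 18
Makespan = 18

18


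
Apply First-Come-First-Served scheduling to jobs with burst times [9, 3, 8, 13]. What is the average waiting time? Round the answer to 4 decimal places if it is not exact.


FCFS order (as given): [9, 3, 8, 13]
Waiting times:
  Job 1: wait = 0
  Job 2: wait = 9
  Job 3: wait = 12
  Job 4: wait = 20
Sum of waiting times = 41
Average waiting time = 41/4 = 10.25

10.25


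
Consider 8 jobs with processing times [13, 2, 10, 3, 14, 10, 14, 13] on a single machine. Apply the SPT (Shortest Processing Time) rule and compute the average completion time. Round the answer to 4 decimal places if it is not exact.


Sort jobs by processing time (SPT order): [2, 3, 10, 10, 13, 13, 14, 14]
Compute completion times sequentially:
  Job 1: processing = 2, completes at 2
  Job 2: processing = 3, completes at 5
  Job 3: processing = 10, completes at 15
  Job 4: processing = 10, completes at 25
  Job 5: processing = 13, completes at 38
  Job 6: processing = 13, completes at 51
  Job 7: processing = 14, completes at 65
  Job 8: processing = 14, completes at 79
Sum of completion times = 280
Average completion time = 280/8 = 35.0

35.0
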